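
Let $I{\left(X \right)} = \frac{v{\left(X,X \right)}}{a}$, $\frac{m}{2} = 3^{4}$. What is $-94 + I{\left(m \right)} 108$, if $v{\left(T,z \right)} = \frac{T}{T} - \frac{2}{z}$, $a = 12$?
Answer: $- \frac{766}{9} \approx -85.111$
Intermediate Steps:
$v{\left(T,z \right)} = 1 - \frac{2}{z}$
$m = 162$ ($m = 2 \cdot 3^{4} = 2 \cdot 81 = 162$)
$I{\left(X \right)} = \frac{-2 + X}{12 X}$ ($I{\left(X \right)} = \frac{\frac{1}{X} \left(-2 + X\right)}{12} = \frac{-2 + X}{X} \frac{1}{12} = \frac{-2 + X}{12 X}$)
$-94 + I{\left(m \right)} 108 = -94 + \frac{-2 + 162}{12 \cdot 162} \cdot 108 = -94 + \frac{1}{12} \cdot \frac{1}{162} \cdot 160 \cdot 108 = -94 + \frac{20}{243} \cdot 108 = -94 + \frac{80}{9} = - \frac{766}{9}$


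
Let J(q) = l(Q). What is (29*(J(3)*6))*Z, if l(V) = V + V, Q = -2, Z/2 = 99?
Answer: -137808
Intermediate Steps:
Z = 198 (Z = 2*99 = 198)
l(V) = 2*V
J(q) = -4 (J(q) = 2*(-2) = -4)
(29*(J(3)*6))*Z = (29*(-4*6))*198 = (29*(-24))*198 = -696*198 = -137808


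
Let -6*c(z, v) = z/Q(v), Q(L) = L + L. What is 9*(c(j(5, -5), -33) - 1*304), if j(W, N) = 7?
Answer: -120377/44 ≈ -2735.8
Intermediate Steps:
Q(L) = 2*L
c(z, v) = -z/(12*v) (c(z, v) = -z/(6*(2*v)) = -z*1/(2*v)/6 = -z/(12*v))
9*(c(j(5, -5), -33) - 1*304) = 9*(-1/12*7/(-33) - 1*304) = 9*(-1/12*7*(-1/33) - 304) = 9*(7/396 - 304) = 9*(-120377/396) = -120377/44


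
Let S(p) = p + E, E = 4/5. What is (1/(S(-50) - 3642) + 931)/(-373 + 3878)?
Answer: 17182531/64688280 ≈ 0.26562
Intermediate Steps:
E = ⅘ (E = 4*(⅕) = ⅘ ≈ 0.80000)
S(p) = ⅘ + p (S(p) = p + ⅘ = ⅘ + p)
(1/(S(-50) - 3642) + 931)/(-373 + 3878) = (1/((⅘ - 50) - 3642) + 931)/(-373 + 3878) = (1/(-246/5 - 3642) + 931)/3505 = (1/(-18456/5) + 931)*(1/3505) = (-5/18456 + 931)*(1/3505) = (17182531/18456)*(1/3505) = 17182531/64688280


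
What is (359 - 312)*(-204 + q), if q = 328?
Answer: 5828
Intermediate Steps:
(359 - 312)*(-204 + q) = (359 - 312)*(-204 + 328) = 47*124 = 5828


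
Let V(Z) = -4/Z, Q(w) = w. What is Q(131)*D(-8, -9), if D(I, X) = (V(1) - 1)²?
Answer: 3275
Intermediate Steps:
D(I, X) = 25 (D(I, X) = (-4/1 - 1)² = (-4*1 - 1)² = (-4 - 1)² = (-5)² = 25)
Q(131)*D(-8, -9) = 131*25 = 3275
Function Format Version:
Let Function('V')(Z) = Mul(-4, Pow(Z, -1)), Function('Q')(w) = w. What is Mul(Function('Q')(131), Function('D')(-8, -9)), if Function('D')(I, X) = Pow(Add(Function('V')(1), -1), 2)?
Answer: 3275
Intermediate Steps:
Function('D')(I, X) = 25 (Function('D')(I, X) = Pow(Add(Mul(-4, Pow(1, -1)), -1), 2) = Pow(Add(Mul(-4, 1), -1), 2) = Pow(Add(-4, -1), 2) = Pow(-5, 2) = 25)
Mul(Function('Q')(131), Function('D')(-8, -9)) = Mul(131, 25) = 3275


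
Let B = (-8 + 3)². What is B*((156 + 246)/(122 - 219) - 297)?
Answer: -730275/97 ≈ -7528.6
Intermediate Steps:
B = 25 (B = (-5)² = 25)
B*((156 + 246)/(122 - 219) - 297) = 25*((156 + 246)/(122 - 219) - 297) = 25*(402/(-97) - 297) = 25*(402*(-1/97) - 297) = 25*(-402/97 - 297) = 25*(-29211/97) = -730275/97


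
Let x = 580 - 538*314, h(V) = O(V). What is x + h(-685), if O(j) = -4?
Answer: -168356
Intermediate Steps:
h(V) = -4
x = -168352 (x = 580 - 168932 = -168352)
x + h(-685) = -168352 - 4 = -168356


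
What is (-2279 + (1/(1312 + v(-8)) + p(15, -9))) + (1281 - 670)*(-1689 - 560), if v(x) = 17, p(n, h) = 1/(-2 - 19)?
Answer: -12804817090/9303 ≈ -1.3764e+6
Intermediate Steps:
p(n, h) = -1/21 (p(n, h) = 1/(-21) = -1/21)
(-2279 + (1/(1312 + v(-8)) + p(15, -9))) + (1281 - 670)*(-1689 - 560) = (-2279 + (1/(1312 + 17) - 1/21)) + (1281 - 670)*(-1689 - 560) = (-2279 + (1/1329 - 1/21)) + 611*(-2249) = (-2279 + (1/1329 - 1/21)) - 1374139 = (-2279 - 436/9303) - 1374139 = -21201973/9303 - 1374139 = -12804817090/9303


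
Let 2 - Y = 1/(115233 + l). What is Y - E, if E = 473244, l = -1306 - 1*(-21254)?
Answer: -63973326803/135181 ≈ -4.7324e+5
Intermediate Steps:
l = 19948 (l = -1306 + 21254 = 19948)
Y = 270361/135181 (Y = 2 - 1/(115233 + 19948) = 2 - 1/135181 = 270361/135181 ≈ 2.0000)
Y - E = 270361/135181 - 1*473244 = 270361/135181 - 473244 = -63973326803/135181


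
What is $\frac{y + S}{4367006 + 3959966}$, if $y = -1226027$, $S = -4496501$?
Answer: $- \frac{1430632}{2081743} \approx -0.68723$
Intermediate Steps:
$\frac{y + S}{4367006 + 3959966} = \frac{-1226027 - 4496501}{4367006 + 3959966} = - \frac{5722528}{8326972} = \left(-5722528\right) \frac{1}{8326972} = - \frac{1430632}{2081743}$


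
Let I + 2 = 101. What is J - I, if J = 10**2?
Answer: 1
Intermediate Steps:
J = 100
I = 99 (I = -2 + 101 = 99)
J - I = 100 - 1*99 = 100 - 99 = 1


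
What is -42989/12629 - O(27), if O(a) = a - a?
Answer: -42989/12629 ≈ -3.4040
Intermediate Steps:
O(a) = 0
-42989/12629 - O(27) = -42989/12629 - 1*0 = -42989*1/12629 + 0 = -42989/12629 + 0 = -42989/12629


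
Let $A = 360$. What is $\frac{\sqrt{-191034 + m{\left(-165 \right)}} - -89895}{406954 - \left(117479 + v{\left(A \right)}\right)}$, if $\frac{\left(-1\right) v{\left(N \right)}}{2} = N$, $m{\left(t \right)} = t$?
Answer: $\frac{17979}{58039} + \frac{i \sqrt{191199}}{290195} \approx 0.30977 + 0.0015068 i$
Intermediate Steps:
$v{\left(N \right)} = - 2 N$
$\frac{\sqrt{-191034 + m{\left(-165 \right)}} - -89895}{406954 - \left(117479 + v{\left(A \right)}\right)} = \frac{\sqrt{-191034 - 165} - -89895}{406954 - \left(117479 - 720\right)} = \frac{\sqrt{-191199} + \left(-5473 + 95368\right)}{406954 - 116759} = \frac{i \sqrt{191199} + 89895}{406954 + \left(-117479 + 720\right)} = \frac{89895 + i \sqrt{191199}}{406954 - 116759} = \frac{89895 + i \sqrt{191199}}{290195} = \left(89895 + i \sqrt{191199}\right) \frac{1}{290195} = \frac{17979}{58039} + \frac{i \sqrt{191199}}{290195}$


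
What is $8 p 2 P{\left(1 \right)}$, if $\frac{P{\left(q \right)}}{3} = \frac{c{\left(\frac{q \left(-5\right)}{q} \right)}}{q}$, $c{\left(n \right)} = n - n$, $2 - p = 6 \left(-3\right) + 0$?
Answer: $0$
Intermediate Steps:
$p = 20$ ($p = 2 - \left(6 \left(-3\right) + 0\right) = 2 - \left(-18 + 0\right) = 2 - -18 = 2 + 18 = 20$)
$c{\left(n \right)} = 0$
$P{\left(q \right)} = 0$ ($P{\left(q \right)} = 3 \frac{0}{q} = 3 \cdot 0 = 0$)
$8 p 2 P{\left(1 \right)} = 8 \cdot 20 \cdot 2 \cdot 0 = 160 \cdot 2 \cdot 0 = 320 \cdot 0 = 0$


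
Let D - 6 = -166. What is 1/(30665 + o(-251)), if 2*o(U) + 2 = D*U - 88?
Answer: 1/50700 ≈ 1.9724e-5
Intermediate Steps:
D = -160 (D = 6 - 166 = -160)
o(U) = -45 - 80*U (o(U) = -1 + (-160*U - 88)/2 = -1 + (-88 - 160*U)/2 = -1 + (-44 - 80*U) = -45 - 80*U)
1/(30665 + o(-251)) = 1/(30665 + (-45 - 80*(-251))) = 1/(30665 + (-45 + 20080)) = 1/(30665 + 20035) = 1/50700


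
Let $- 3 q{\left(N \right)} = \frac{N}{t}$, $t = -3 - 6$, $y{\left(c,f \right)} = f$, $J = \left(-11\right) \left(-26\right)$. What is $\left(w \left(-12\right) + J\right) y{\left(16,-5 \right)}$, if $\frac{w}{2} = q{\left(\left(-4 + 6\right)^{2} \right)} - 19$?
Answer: $- \frac{33230}{9} \approx -3692.2$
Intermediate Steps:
$J = 286$
$t = -9$ ($t = -3 - 6 = -9$)
$q{\left(N \right)} = \frac{N}{27}$ ($q{\left(N \right)} = - \frac{N \frac{1}{-9}}{3} = - \frac{N \left(- \frac{1}{9}\right)}{3} = - \frac{\left(- \frac{1}{9}\right) N}{3} = \frac{N}{27}$)
$w = - \frac{1018}{27}$ ($w = 2 \left(\frac{\left(-4 + 6\right)^{2}}{27} - 19\right) = 2 \left(\frac{2^{2}}{27} - 19\right) = 2 \left(\frac{1}{27} \cdot 4 - 19\right) = 2 \left(\frac{4}{27} - 19\right) = 2 \left(- \frac{509}{27}\right) = - \frac{1018}{27} \approx -37.704$)
$\left(w \left(-12\right) + J\right) y{\left(16,-5 \right)} = \left(\left(- \frac{1018}{27}\right) \left(-12\right) + 286\right) \left(-5\right) = \left(\frac{4072}{9} + 286\right) \left(-5\right) = \frac{6646}{9} \left(-5\right) = - \frac{33230}{9}$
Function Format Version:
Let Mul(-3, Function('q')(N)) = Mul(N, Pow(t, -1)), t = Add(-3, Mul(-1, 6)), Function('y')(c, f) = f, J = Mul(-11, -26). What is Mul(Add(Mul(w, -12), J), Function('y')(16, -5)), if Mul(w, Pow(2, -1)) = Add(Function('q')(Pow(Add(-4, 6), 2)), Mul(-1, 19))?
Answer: Rational(-33230, 9) ≈ -3692.2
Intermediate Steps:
J = 286
t = -9 (t = Add(-3, -6) = -9)
Function('q')(N) = Mul(Rational(1, 27), N) (Function('q')(N) = Mul(Rational(-1, 3), Mul(N, Pow(-9, -1))) = Mul(Rational(-1, 3), Mul(N, Rational(-1, 9))) = Mul(Rational(-1, 3), Mul(Rational(-1, 9), N)) = Mul(Rational(1, 27), N))
w = Rational(-1018, 27) (w = Mul(2, Add(Mul(Rational(1, 27), Pow(Add(-4, 6), 2)), Mul(-1, 19))) = Mul(2, Add(Mul(Rational(1, 27), Pow(2, 2)), -19)) = Mul(2, Add(Mul(Rational(1, 27), 4), -19)) = Mul(2, Add(Rational(4, 27), -19)) = Mul(2, Rational(-509, 27)) = Rational(-1018, 27) ≈ -37.704)
Mul(Add(Mul(w, -12), J), Function('y')(16, -5)) = Mul(Add(Mul(Rational(-1018, 27), -12), 286), -5) = Mul(Add(Rational(4072, 9), 286), -5) = Mul(Rational(6646, 9), -5) = Rational(-33230, 9)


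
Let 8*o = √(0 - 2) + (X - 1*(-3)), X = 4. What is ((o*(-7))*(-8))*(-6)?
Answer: -294 - 42*I*√2 ≈ -294.0 - 59.397*I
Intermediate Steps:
o = 7/8 + I*√2/8 (o = (√(0 - 2) + (4 - 1*(-3)))/8 = (√(-2) + (4 + 3))/8 = (I*√2 + 7)/8 = (7 + I*√2)/8 = 7/8 + I*√2/8 ≈ 0.875 + 0.17678*I)
((o*(-7))*(-8))*(-6) = (((7/8 + I*√2/8)*(-7))*(-8))*(-6) = ((-49/8 - 7*I*√2/8)*(-8))*(-6) = (49 + 7*I*√2)*(-6) = -294 - 42*I*√2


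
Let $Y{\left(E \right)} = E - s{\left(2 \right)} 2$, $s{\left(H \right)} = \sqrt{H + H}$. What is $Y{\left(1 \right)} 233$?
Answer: $-699$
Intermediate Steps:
$s{\left(H \right)} = \sqrt{2} \sqrt{H}$ ($s{\left(H \right)} = \sqrt{2 H} = \sqrt{2} \sqrt{H}$)
$Y{\left(E \right)} = -4 + E$ ($Y{\left(E \right)} = E - \sqrt{2} \sqrt{2} \cdot 2 = E - 2 \cdot 2 = E - 4 = -4 + E$)
$Y{\left(1 \right)} 233 = \left(-4 + 1\right) 233 = \left(-3\right) 233 = -699$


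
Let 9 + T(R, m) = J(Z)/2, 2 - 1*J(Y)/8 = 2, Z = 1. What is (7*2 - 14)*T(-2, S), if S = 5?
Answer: 0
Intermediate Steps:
J(Y) = 0 (J(Y) = 16 - 8*2 = 16 - 16 = 0)
T(R, m) = -9 (T(R, m) = -9 + 0/2 = -9 + 0*(½) = -9 + 0 = -9)
(7*2 - 14)*T(-2, S) = (7*2 - 14)*(-9) = (14 - 14)*(-9) = 0*(-9) = 0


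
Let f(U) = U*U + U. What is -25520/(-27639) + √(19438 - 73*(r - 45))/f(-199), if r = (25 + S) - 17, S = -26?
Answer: 25520/27639 + 43*√13/39402 ≈ 0.92727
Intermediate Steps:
f(U) = U + U² (f(U) = U² + U = U + U²)
r = -18 (r = (25 - 26) - 17 = -1 - 17 = -18)
-25520/(-27639) + √(19438 - 73*(r - 45))/f(-199) = -25520/(-27639) + √(19438 - 73*(-18 - 45))/((-199*(1 - 199))) = -25520*(-1/27639) + √(19438 - 73*(-63))/((-199*(-198))) = 25520/27639 + √(19438 + 4599)/39402 = 25520/27639 + √24037*(1/39402) = 25520/27639 + (43*√13)*(1/39402) = 25520/27639 + 43*√13/39402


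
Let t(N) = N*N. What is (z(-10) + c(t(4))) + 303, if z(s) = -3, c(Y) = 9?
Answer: 309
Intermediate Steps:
t(N) = N²
(z(-10) + c(t(4))) + 303 = (-3 + 9) + 303 = 6 + 303 = 309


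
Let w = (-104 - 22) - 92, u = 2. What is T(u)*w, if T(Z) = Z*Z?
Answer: -872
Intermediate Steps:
T(Z) = Z²
w = -218 (w = -126 - 92 = -218)
T(u)*w = 2²*(-218) = 4*(-218) = -872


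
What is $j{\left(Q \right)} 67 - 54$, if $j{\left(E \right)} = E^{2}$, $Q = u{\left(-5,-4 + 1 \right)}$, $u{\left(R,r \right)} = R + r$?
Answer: $4234$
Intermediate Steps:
$Q = -8$ ($Q = -5 + \left(-4 + 1\right) = -5 - 3 = -8$)
$j{\left(Q \right)} 67 - 54 = \left(-8\right)^{2} \cdot 67 - 54 = 64 \cdot 67 - 54 = 4288 - 54 = 4234$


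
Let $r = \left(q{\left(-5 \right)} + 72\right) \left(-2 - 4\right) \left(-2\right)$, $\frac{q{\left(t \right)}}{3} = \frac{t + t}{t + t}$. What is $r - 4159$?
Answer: $-3259$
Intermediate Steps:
$q{\left(t \right)} = 3$ ($q{\left(t \right)} = 3 \frac{t + t}{t + t} = 3 \frac{2 t}{2 t} = 3 \cdot 2 t \frac{1}{2 t} = 3 \cdot 1 = 3$)
$r = 900$ ($r = \left(3 + 72\right) \left(-2 - 4\right) \left(-2\right) = 75 \left(\left(-6\right) \left(-2\right)\right) = 75 \cdot 12 = 900$)
$r - 4159 = 900 - 4159 = -3259$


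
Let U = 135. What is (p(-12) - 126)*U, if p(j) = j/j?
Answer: -16875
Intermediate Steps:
p(j) = 1
(p(-12) - 126)*U = (1 - 126)*135 = -125*135 = -16875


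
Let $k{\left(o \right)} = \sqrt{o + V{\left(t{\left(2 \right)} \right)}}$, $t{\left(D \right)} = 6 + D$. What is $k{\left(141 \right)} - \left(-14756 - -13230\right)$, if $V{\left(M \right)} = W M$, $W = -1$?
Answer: $1526 + \sqrt{133} \approx 1537.5$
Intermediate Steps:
$V{\left(M \right)} = - M$
$k{\left(o \right)} = \sqrt{-8 + o}$ ($k{\left(o \right)} = \sqrt{o - \left(6 + 2\right)} = \sqrt{o - 8} = \sqrt{-8 + o}$)
$k{\left(141 \right)} - \left(-14756 - -13230\right) = \sqrt{-8 + 141} - \left(-14756 - -13230\right) = \sqrt{133} - \left(-14756 + 13230\right) = \sqrt{133} - -1526 = \sqrt{133} + 1526 = 1526 + \sqrt{133}$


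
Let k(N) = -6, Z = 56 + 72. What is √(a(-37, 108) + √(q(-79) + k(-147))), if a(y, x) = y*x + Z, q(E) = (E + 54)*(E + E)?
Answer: √(-3868 + 2*√986) ≈ 61.686*I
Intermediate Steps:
Z = 128
q(E) = 2*E*(54 + E) (q(E) = (54 + E)*(2*E) = 2*E*(54 + E))
a(y, x) = 128 + x*y (a(y, x) = y*x + 128 = x*y + 128 = 128 + x*y)
√(a(-37, 108) + √(q(-79) + k(-147))) = √((128 + 108*(-37)) + √(2*(-79)*(54 - 79) - 6)) = √((128 - 3996) + √(2*(-79)*(-25) - 6)) = √(-3868 + √(3950 - 6)) = √(-3868 + √3944) = √(-3868 + 2*√986)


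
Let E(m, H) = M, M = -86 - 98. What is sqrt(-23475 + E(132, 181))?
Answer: I*sqrt(23659) ≈ 153.81*I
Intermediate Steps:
M = -184
E(m, H) = -184
sqrt(-23475 + E(132, 181)) = sqrt(-23475 - 184) = sqrt(-23659) = I*sqrt(23659)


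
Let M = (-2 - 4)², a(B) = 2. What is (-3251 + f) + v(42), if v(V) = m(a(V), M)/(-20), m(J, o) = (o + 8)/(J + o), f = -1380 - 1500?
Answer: -1164901/190 ≈ -6131.1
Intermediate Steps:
M = 36 (M = (-6)² = 36)
f = -2880
m(J, o) = (8 + o)/(J + o)
v(V) = -11/190 (v(V) = ((8 + 36)/(2 + 36))/(-20) = (44/38)*(-1/20) = ((1/38)*44)*(-1/20) = (22/19)*(-1/20) = -11/190)
(-3251 + f) + v(42) = (-3251 - 2880) - 11/190 = -6131 - 11/190 = -1164901/190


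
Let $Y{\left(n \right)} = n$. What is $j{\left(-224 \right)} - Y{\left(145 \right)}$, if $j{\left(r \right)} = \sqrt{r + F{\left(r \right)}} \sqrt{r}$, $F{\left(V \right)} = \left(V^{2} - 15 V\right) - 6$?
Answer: $-145 + 8 i \sqrt{186571} \approx -145.0 + 3455.5 i$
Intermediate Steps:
$F{\left(V \right)} = -6 + V^{2} - 15 V$
$j{\left(r \right)} = \sqrt{r} \sqrt{-6 + r^{2} - 14 r}$ ($j{\left(r \right)} = \sqrt{r - \left(6 - r^{2} + 15 r\right)} \sqrt{r} = \sqrt{-6 + r^{2} - 14 r} \sqrt{r} = \sqrt{r} \sqrt{-6 + r^{2} - 14 r}$)
$j{\left(-224 \right)} - Y{\left(145 \right)} = \sqrt{-224} \sqrt{-6 + \left(-224\right)^{2} - -3136} - 145 = 4 i \sqrt{14} \sqrt{-6 + 50176 + 3136} - 145 = 4 i \sqrt{14} \sqrt{53306} - 145 = 8 i \sqrt{186571} - 145 = -145 + 8 i \sqrt{186571}$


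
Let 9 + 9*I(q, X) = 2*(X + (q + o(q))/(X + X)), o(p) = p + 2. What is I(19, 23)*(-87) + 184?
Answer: -4381/23 ≈ -190.48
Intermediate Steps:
o(p) = 2 + p
I(q, X) = -1 + 2*X/9 + (2 + 2*q)/(9*X) (I(q, X) = -1 + (2*(X + (q + (2 + q))/(X + X)))/9 = -1 + (2*(X + (2 + 2*q)/((2*X))))/9 = -1 + (2*(X + (2 + 2*q)*(1/(2*X))))/9 = -1 + (2*(X + (2 + 2*q)/(2*X)))/9 = -1 + (2*X + (2 + 2*q)/X)/9 = -1 + (2*X/9 + (2 + 2*q)/(9*X)) = -1 + 2*X/9 + (2 + 2*q)/(9*X))
I(19, 23)*(-87) + 184 = ((1/9)*(2 + 2*19 + 23*(-9 + 2*23))/23)*(-87) + 184 = ((1/9)*(1/23)*(2 + 38 + 23*(-9 + 46)))*(-87) + 184 = ((1/9)*(1/23)*(2 + 38 + 23*37))*(-87) + 184 = ((1/9)*(1/23)*(2 + 38 + 851))*(-87) + 184 = ((1/9)*(1/23)*891)*(-87) + 184 = (99/23)*(-87) + 184 = -8613/23 + 184 = -4381/23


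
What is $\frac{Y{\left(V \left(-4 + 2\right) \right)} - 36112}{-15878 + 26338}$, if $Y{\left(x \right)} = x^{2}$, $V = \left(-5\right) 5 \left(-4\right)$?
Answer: $\frac{972}{2615} \approx 0.3717$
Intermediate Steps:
$V = 100$ ($V = \left(-25\right) \left(-4\right) = 100$)
$\frac{Y{\left(V \left(-4 + 2\right) \right)} - 36112}{-15878 + 26338} = \frac{\left(100 \left(-4 + 2\right)\right)^{2} - 36112}{-15878 + 26338} = \frac{\left(100 \left(-2\right)\right)^{2} - 36112}{10460} = \left(\left(-200\right)^{2} - 36112\right) \frac{1}{10460} = \left(40000 - 36112\right) \frac{1}{10460} = 3888 \cdot \frac{1}{10460} = \frac{972}{2615}$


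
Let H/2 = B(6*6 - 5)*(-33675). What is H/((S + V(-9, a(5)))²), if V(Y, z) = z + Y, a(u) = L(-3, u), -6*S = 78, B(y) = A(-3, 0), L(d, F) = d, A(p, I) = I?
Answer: 0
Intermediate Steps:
B(y) = 0
S = -13 (S = -⅙*78 = -13)
a(u) = -3
V(Y, z) = Y + z
H = 0 (H = 2*(0*(-33675)) = 2*0 = 0)
H/((S + V(-9, a(5)))²) = 0/((-13 + (-9 - 3))²) = 0/((-13 - 12)²) = 0/((-25)²) = 0/625 = 0*(1/625) = 0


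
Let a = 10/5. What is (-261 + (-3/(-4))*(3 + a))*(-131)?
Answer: 134799/4 ≈ 33700.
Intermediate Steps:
a = 2 (a = 10*(⅕) = 2)
(-261 + (-3/(-4))*(3 + a))*(-131) = (-261 + (-3/(-4))*(3 + 2))*(-131) = (-261 - 3*(-¼)*5)*(-131) = (-261 + (¾)*5)*(-131) = (-261 + 15/4)*(-131) = -1029/4*(-131) = 134799/4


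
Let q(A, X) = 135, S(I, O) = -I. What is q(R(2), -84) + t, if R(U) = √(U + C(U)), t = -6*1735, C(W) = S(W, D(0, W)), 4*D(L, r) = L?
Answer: -10275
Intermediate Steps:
D(L, r) = L/4
C(W) = -W
t = -10410
R(U) = 0 (R(U) = √(U - U) = √0 = 0)
q(R(2), -84) + t = 135 - 10410 = -10275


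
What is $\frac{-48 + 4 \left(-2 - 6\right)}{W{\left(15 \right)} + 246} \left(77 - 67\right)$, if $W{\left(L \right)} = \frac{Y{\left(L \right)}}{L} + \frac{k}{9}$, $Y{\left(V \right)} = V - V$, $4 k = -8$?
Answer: $- \frac{1800}{553} \approx -3.255$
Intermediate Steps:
$k = -2$ ($k = \frac{1}{4} \left(-8\right) = -2$)
$Y{\left(V \right)} = 0$
$W{\left(L \right)} = - \frac{2}{9}$ ($W{\left(L \right)} = \frac{0}{L} - \frac{2}{9} = 0 - \frac{2}{9} = - \frac{2}{9}$)
$\frac{-48 + 4 \left(-2 - 6\right)}{W{\left(15 \right)} + 246} \left(77 - 67\right) = \frac{-48 + 4 \left(-2 - 6\right)}{- \frac{2}{9} + 246} \left(77 - 67\right) = \frac{-48 + 4 \left(-8\right)}{\frac{2212}{9}} \cdot 10 = \left(-48 - 32\right) \frac{9}{2212} \cdot 10 = \left(-80\right) \frac{9}{2212} \cdot 10 = \left(- \frac{180}{553}\right) 10 = - \frac{1800}{553}$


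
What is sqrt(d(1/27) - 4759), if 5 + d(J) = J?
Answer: I*sqrt(385881)/9 ≈ 69.021*I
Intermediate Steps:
d(J) = -5 + J
sqrt(d(1/27) - 4759) = sqrt((-5 + 1/27) - 4759) = sqrt(-134/27 - 4759) = sqrt(-128627/27) = I*sqrt(385881)/9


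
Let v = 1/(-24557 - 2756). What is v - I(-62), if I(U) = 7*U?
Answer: 11853841/27313 ≈ 434.00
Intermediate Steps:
v = -1/27313 (v = 1/(-27313) = -1/27313 ≈ -3.6613e-5)
v - I(-62) = -1/27313 - 7*(-62) = -1/27313 - 1*(-434) = -1/27313 + 434 = 11853841/27313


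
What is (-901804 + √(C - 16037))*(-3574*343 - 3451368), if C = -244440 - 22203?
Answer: 4217962759000 - 9354500*I*√70670 ≈ 4.218e+12 - 2.4868e+9*I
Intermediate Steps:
C = -266643
(-901804 + √(C - 16037))*(-3574*343 - 3451368) = (-901804 + √(-266643 - 16037))*(-3574*343 - 3451368) = (-901804 + √(-282680))*(-1225882 - 3451368) = (-901804 + 2*I*√70670)*(-4677250) = 4217962759000 - 9354500*I*√70670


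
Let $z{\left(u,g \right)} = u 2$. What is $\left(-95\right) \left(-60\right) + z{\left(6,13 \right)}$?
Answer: $5712$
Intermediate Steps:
$z{\left(u,g \right)} = 2 u$
$\left(-95\right) \left(-60\right) + z{\left(6,13 \right)} = \left(-95\right) \left(-60\right) + 2 \cdot 6 = 5700 + 12 = 5712$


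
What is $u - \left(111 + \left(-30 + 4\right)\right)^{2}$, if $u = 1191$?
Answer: $-6034$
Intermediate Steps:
$u - \left(111 + \left(-30 + 4\right)\right)^{2} = 1191 - \left(111 + \left(-30 + 4\right)\right)^{2} = 1191 - \left(111 - 26\right)^{2} = 1191 - 85^{2} = 1191 - 7225 = -6034$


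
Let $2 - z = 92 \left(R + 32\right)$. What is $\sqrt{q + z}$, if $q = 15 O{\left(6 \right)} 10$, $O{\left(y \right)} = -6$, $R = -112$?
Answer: $3 \sqrt{718} \approx 80.387$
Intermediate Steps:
$z = 7362$ ($z = 2 - 92 \left(-112 + 32\right) = 2 - 92 \left(-80\right) = 2 - -7360 = 2 + 7360 = 7362$)
$q = -900$ ($q = 15 \left(-6\right) 10 = \left(-90\right) 10 = -900$)
$\sqrt{q + z} = \sqrt{-900 + 7362} = \sqrt{6462} = 3 \sqrt{718}$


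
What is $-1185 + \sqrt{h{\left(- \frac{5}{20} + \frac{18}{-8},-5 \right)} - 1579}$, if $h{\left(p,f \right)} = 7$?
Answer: $-1185 + 2 i \sqrt{393} \approx -1185.0 + 39.648 i$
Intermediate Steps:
$-1185 + \sqrt{h{\left(- \frac{5}{20} + \frac{18}{-8},-5 \right)} - 1579} = -1185 + \sqrt{7 - 1579} = -1185 + \sqrt{-1572} = -1185 + 2 i \sqrt{393}$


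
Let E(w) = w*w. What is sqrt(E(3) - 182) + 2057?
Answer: 2057 + I*sqrt(173) ≈ 2057.0 + 13.153*I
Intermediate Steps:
E(w) = w**2
sqrt(E(3) - 182) + 2057 = sqrt(3**2 - 182) + 2057 = sqrt(9 - 182) + 2057 = sqrt(-173) + 2057 = I*sqrt(173) + 2057 = 2057 + I*sqrt(173)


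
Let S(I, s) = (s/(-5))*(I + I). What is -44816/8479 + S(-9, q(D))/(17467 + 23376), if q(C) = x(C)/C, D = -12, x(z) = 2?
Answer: -9152124877/1731538985 ≈ -5.2855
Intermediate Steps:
q(C) = 2/C
S(I, s) = -2*I*s/5 (S(I, s) = (s*(-⅕))*(2*I) = (-s/5)*(2*I) = -2*I*s/5)
-44816/8479 + S(-9, q(D))/(17467 + 23376) = -44816/8479 + (-⅖*(-9)*2/(-12))/(17467 + 23376) = -44816*1/8479 - ⅖*(-9)*2*(-1/12)/40843 = -44816/8479 - ⅖*(-9)*(-⅙)*(1/40843) = -44816/8479 - ⅗*1/40843 = -44816/8479 - 3/204215 = -9152124877/1731538985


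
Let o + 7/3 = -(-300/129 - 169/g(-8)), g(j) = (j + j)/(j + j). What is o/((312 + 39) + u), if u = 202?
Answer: 21800/71337 ≈ 0.30559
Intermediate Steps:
g(j) = 1 (g(j) = (2*j)/((2*j)) = (2*j)*(1/(2*j)) = 1)
o = 21800/129 (o = -7/3 - (-300/129 - 169/1) = -7/3 - (-300*1/129 - 169*1) = -7/3 - (-100/43 - 169) = -7/3 - 1*(-7367/43) = -7/3 + 7367/43 = 21800/129 ≈ 168.99)
o/((312 + 39) + u) = 21800/(129*((312 + 39) + 202)) = 21800/(129*(351 + 202)) = (21800/129)/553 = (21800/129)*(1/553) = 21800/71337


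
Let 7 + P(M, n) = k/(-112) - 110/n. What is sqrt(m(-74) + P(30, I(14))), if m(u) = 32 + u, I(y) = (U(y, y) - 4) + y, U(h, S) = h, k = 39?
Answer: I*sqrt(380541)/84 ≈ 7.3438*I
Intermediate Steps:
I(y) = -4 + 2*y (I(y) = (y - 4) + y = (-4 + y) + y = -4 + 2*y)
P(M, n) = -823/112 - 110/n (P(M, n) = -7 + (39/(-112) - 110/n) = -7 + (39*(-1/112) - 110/n) = -7 + (-39/112 - 110/n) = -823/112 - 110/n)
sqrt(m(-74) + P(30, I(14))) = sqrt((32 - 74) + (-823/112 - 110/(-4 + 2*14))) = sqrt(-42 + (-823/112 - 110/(-4 + 28))) = sqrt(-42 + (-823/112 - 110/24)) = sqrt(-42 + (-823/112 - 110*1/24)) = sqrt(-42 + (-823/112 - 55/12)) = sqrt(-42 - 4009/336) = sqrt(-18121/336) = I*sqrt(380541)/84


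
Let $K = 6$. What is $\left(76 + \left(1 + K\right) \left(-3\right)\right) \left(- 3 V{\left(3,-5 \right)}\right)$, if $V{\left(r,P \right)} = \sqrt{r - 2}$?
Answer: $-165$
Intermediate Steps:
$V{\left(r,P \right)} = \sqrt{-2 + r}$
$\left(76 + \left(1 + K\right) \left(-3\right)\right) \left(- 3 V{\left(3,-5 \right)}\right) = \left(76 + \left(1 + 6\right) \left(-3\right)\right) \left(- 3 \sqrt{-2 + 3}\right) = \left(76 + 7 \left(-3\right)\right) \left(- 3 \sqrt{1}\right) = \left(76 - 21\right) \left(\left(-3\right) 1\right) = 55 \left(-3\right) = -165$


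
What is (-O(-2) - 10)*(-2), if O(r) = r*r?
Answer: 28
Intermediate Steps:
O(r) = r²
(-O(-2) - 10)*(-2) = (-1*(-2)² - 10)*(-2) = (-1*4 - 10)*(-2) = (-4 - 10)*(-2) = -14*(-2) = 28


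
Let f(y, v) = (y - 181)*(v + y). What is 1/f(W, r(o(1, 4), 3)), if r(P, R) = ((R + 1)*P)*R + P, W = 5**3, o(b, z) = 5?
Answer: -1/10640 ≈ -9.3985e-5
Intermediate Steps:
W = 125
r(P, R) = P + P*R*(1 + R) (r(P, R) = ((1 + R)*P)*R + P = (P*(1 + R))*R + P = P*R*(1 + R) + P = P + P*R*(1 + R))
f(y, v) = (-181 + y)*(v + y)
1/f(W, r(o(1, 4), 3)) = 1/(125**2 - 905*(1 + 3 + 3**2) - 181*125 + (5*(1 + 3 + 3**2))*125) = 1/(15625 - 905*(1 + 3 + 9) - 22625 + (5*(1 + 3 + 9))*125) = 1/(15625 - 905*13 - 22625 + (5*13)*125) = 1/(15625 - 181*65 - 22625 + 65*125) = 1/(15625 - 11765 - 22625 + 8125) = 1/(-10640) = -1/10640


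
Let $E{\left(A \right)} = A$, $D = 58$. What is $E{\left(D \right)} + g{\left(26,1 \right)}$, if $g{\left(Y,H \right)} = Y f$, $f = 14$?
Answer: $422$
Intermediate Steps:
$g{\left(Y,H \right)} = 14 Y$ ($g{\left(Y,H \right)} = Y 14 = 14 Y$)
$E{\left(D \right)} + g{\left(26,1 \right)} = 58 + 14 \cdot 26 = 58 + 364 = 422$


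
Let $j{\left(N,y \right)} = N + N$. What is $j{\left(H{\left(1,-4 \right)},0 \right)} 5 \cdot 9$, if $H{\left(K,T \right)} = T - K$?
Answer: $-450$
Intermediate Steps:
$j{\left(N,y \right)} = 2 N$
$j{\left(H{\left(1,-4 \right)},0 \right)} 5 \cdot 9 = 2 \left(-4 - 1\right) 5 \cdot 9 = 2 \left(-5\right) 5 \cdot 9 = \left(-10\right) 5 \cdot 9 = \left(-50\right) 9 = -450$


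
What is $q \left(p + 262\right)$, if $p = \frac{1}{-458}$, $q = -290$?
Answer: $- \frac{17399275}{229} \approx -75979.0$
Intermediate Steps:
$p = - \frac{1}{458} \approx -0.0021834$
$q \left(p + 262\right) = - 290 \left(- \frac{1}{458} + 262\right) = \left(-290\right) \frac{119995}{458} = - \frac{17399275}{229}$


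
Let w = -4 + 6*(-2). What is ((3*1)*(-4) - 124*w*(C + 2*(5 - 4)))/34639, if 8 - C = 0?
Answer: 19828/34639 ≈ 0.57242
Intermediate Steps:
w = -16 (w = -4 - 12 = -16)
C = 8 (C = 8 - 1*0 = 8 + 0 = 8)
((3*1)*(-4) - 124*w*(C + 2*(5 - 4)))/34639 = ((3*1)*(-4) - (-1984)*(8 + 2*(5 - 4)))/34639 = (3*(-4) - (-1984)*(8 + 2*1))*(1/34639) = (-12 - (-1984)*(8 + 2))*(1/34639) = (-12 - (-1984)*10)*(1/34639) = (-12 - 124*(-160))*(1/34639) = (-12 + 19840)*(1/34639) = 19828*(1/34639) = 19828/34639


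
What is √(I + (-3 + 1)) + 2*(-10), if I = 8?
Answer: -20 + √6 ≈ -17.551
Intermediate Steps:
√(I + (-3 + 1)) + 2*(-10) = √(8 + (-3 + 1)) + 2*(-10) = √(8 - 2) - 20 = √6 - 20 = -20 + √6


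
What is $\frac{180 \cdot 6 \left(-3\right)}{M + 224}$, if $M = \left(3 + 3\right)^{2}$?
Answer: $- \frac{162}{13} \approx -12.462$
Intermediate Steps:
$M = 36$ ($M = 6^{2} = 36$)
$\frac{180 \cdot 6 \left(-3\right)}{M + 224} = \frac{180 \cdot 6 \left(-3\right)}{36 + 224} = \frac{180 \left(-18\right)}{260} = \frac{1}{260} \left(-3240\right) = - \frac{162}{13}$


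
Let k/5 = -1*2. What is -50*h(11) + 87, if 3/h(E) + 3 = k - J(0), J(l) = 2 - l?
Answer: 97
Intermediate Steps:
k = -10 (k = 5*(-1*2) = 5*(-2) = -10)
h(E) = -1/5 (h(E) = 3/(-3 + (-10 - (2 - 1*0))) = 3/(-3 + (-10 - (2 + 0))) = 3/(-3 + (-10 - 1*2)) = 3/(-3 + (-10 - 2)) = 3/(-3 - 12) = 3/(-15) = 3*(-1/15) = -1/5)
-50*h(11) + 87 = -50*(-1/5) + 87 = 10 + 87 = 97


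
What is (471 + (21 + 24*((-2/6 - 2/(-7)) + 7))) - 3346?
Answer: -18810/7 ≈ -2687.1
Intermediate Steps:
(471 + (21 + 24*((-2/6 - 2/(-7)) + 7))) - 3346 = (471 + (21 + 24*((-2*⅙ - 2*(-⅐)) + 7))) - 3346 = (471 + (21 + 24*((-⅓ + 2/7) + 7))) - 3346 = (471 + (21 + 24*(-1/21 + 7))) - 3346 = (471 + (21 + 24*(146/21))) - 3346 = (471 + (21 + 1168/7)) - 3346 = (471 + 1315/7) - 3346 = 4612/7 - 3346 = -18810/7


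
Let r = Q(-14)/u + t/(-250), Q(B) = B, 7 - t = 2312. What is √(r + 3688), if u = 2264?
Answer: √29610615733/2830 ≈ 60.805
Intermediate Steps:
t = -2305 (t = 7 - 1*2312 = 7 - 2312 = -2305)
r = 260751/28300 (r = -14/2264 - 2305/(-250) = -14*1/2264 - 2305*(-1/250) = -7/1132 + 461/50 = 260751/28300 ≈ 9.2138)
√(r + 3688) = √(260751/28300 + 3688) = √(104631151/28300) = √29610615733/2830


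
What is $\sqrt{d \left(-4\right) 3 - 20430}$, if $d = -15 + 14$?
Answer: $i \sqrt{20418} \approx 142.89 i$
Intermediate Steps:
$d = -1$
$\sqrt{d \left(-4\right) 3 - 20430} = \sqrt{\left(-1\right) \left(-4\right) 3 - 20430} = \sqrt{4 \cdot 3 - 20430} = \sqrt{12 - 20430} = \sqrt{-20418} = i \sqrt{20418}$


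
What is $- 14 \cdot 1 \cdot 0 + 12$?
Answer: $12$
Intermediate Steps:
$- 14 \cdot 1 \cdot 0 + 12 = \left(-14\right) 0 + 12 = 0 + 12 = 12$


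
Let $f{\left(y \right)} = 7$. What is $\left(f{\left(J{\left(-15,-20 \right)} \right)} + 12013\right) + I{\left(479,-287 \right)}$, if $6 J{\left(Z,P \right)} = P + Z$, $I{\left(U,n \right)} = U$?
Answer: $12499$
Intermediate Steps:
$J{\left(Z,P \right)} = \frac{P}{6} + \frac{Z}{6}$ ($J{\left(Z,P \right)} = \frac{P + Z}{6} = \frac{P}{6} + \frac{Z}{6}$)
$\left(f{\left(J{\left(-15,-20 \right)} \right)} + 12013\right) + I{\left(479,-287 \right)} = \left(7 + 12013\right) + 479 = 12020 + 479 = 12499$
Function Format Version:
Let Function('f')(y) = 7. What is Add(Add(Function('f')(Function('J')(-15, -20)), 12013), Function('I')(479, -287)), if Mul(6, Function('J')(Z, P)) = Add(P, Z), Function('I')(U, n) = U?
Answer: 12499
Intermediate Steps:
Function('J')(Z, P) = Add(Mul(Rational(1, 6), P), Mul(Rational(1, 6), Z)) (Function('J')(Z, P) = Mul(Rational(1, 6), Add(P, Z)) = Add(Mul(Rational(1, 6), P), Mul(Rational(1, 6), Z)))
Add(Add(Function('f')(Function('J')(-15, -20)), 12013), Function('I')(479, -287)) = Add(Add(7, 12013), 479) = Add(12020, 479) = 12499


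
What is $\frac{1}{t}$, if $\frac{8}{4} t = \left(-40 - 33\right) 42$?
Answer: $- \frac{1}{1533} \approx -0.00065232$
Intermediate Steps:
$t = -1533$ ($t = \frac{\left(-40 - 33\right) 42}{2} = \frac{\left(-73\right) 42}{2} = \frac{1}{2} \left(-3066\right) = -1533$)
$\frac{1}{t} = \frac{1}{-1533} = - \frac{1}{1533}$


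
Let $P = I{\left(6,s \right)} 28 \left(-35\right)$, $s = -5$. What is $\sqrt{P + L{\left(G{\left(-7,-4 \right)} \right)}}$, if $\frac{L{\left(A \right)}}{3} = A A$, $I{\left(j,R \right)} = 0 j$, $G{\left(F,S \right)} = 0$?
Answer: $0$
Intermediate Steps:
$I{\left(j,R \right)} = 0$
$L{\left(A \right)} = 3 A^{2}$ ($L{\left(A \right)} = 3 A A = 3 A^{2}$)
$P = 0$ ($P = 0 \cdot 28 \left(-35\right) = 0 \left(-35\right) = 0$)
$\sqrt{P + L{\left(G{\left(-7,-4 \right)} \right)}} = \sqrt{0 + 3 \cdot 0^{2}} = \sqrt{0 + 3 \cdot 0} = \sqrt{0 + 0} = \sqrt{0} = 0$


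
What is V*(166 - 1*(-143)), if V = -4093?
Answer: -1264737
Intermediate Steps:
V*(166 - 1*(-143)) = -4093*(166 - 1*(-143)) = -4093*(166 + 143) = -4093*309 = -1264737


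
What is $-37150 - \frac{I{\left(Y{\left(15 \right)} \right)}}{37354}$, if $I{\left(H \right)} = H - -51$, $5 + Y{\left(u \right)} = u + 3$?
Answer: $- \frac{693850582}{18677} \approx -37150.0$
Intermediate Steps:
$Y{\left(u \right)} = -2 + u$ ($Y{\left(u \right)} = -5 + \left(u + 3\right) = -5 + \left(3 + u\right) = -2 + u$)
$I{\left(H \right)} = 51 + H$ ($I{\left(H \right)} = H + 51 = 51 + H$)
$-37150 - \frac{I{\left(Y{\left(15 \right)} \right)}}{37354} = -37150 - \frac{51 + \left(-2 + 15\right)}{37354} = -37150 - \left(51 + 13\right) \frac{1}{37354} = -37150 - 64 \cdot \frac{1}{37354} = -37150 - \frac{32}{18677} = - \frac{693850582}{18677}$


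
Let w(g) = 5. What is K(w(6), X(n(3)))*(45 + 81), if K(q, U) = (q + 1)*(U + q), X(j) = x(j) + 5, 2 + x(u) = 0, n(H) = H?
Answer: 6048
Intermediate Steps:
x(u) = -2 (x(u) = -2 + 0 = -2)
X(j) = 3 (X(j) = -2 + 5 = 3)
K(q, U) = (1 + q)*(U + q)
K(w(6), X(n(3)))*(45 + 81) = (3 + 5 + 5² + 3*5)*(45 + 81) = (3 + 5 + 25 + 15)*126 = 48*126 = 6048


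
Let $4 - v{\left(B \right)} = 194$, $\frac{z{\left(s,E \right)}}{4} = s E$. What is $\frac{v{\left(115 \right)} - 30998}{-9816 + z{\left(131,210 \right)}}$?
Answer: $- \frac{2599}{8352} \approx -0.31118$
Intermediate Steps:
$z{\left(s,E \right)} = 4 E s$ ($z{\left(s,E \right)} = 4 s E = 4 E s$)
$v{\left(B \right)} = -190$ ($v{\left(B \right)} = 4 - 194 = -190$)
$\frac{v{\left(115 \right)} - 30998}{-9816 + z{\left(131,210 \right)}} = \frac{-190 - 30998}{-9816 + 4 \cdot 210 \cdot 131} = - \frac{31188}{-9816 + 110040} = - \frac{31188}{100224} = \left(-31188\right) \frac{1}{100224} = - \frac{2599}{8352}$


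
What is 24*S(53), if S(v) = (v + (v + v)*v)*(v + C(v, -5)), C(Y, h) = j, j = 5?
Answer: 7894032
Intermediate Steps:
C(Y, h) = 5
S(v) = (5 + v)*(v + 2*v²) (S(v) = (v + (v + v)*v)*(v + 5) = (v + (2*v)*v)*(5 + v) = (v + 2*v²)*(5 + v) = (5 + v)*(v + 2*v²))
24*S(53) = 24*(53*(5 + 2*53² + 11*53)) = 24*(53*(5 + 2*2809 + 583)) = 24*(53*(5 + 5618 + 583)) = 24*(53*6206) = 24*328918 = 7894032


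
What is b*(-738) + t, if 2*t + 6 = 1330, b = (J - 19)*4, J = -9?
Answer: 83318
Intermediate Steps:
b = -112 (b = (-9 - 19)*4 = -28*4 = -112)
t = 662 (t = -3 + (½)*1330 = -3 + 665 = 662)
b*(-738) + t = -112*(-738) + 662 = 82656 + 662 = 83318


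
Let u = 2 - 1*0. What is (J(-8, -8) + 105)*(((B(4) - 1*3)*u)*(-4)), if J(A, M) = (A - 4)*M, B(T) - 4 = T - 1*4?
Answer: -1608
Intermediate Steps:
B(T) = T (B(T) = 4 + (T - 1*4) = 4 + (T - 4) = 4 + (-4 + T) = T)
J(A, M) = M*(-4 + A) (J(A, M) = (-4 + A)*M = M*(-4 + A))
u = 2 (u = 2 + 0 = 2)
(J(-8, -8) + 105)*(((B(4) - 1*3)*u)*(-4)) = (-8*(-4 - 8) + 105)*(((4 - 1*3)*2)*(-4)) = (-8*(-12) + 105)*(((4 - 3)*2)*(-4)) = (96 + 105)*((1*2)*(-4)) = 201*(2*(-4)) = 201*(-8) = -1608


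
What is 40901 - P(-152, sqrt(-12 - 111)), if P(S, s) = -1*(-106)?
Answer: 40795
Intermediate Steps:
P(S, s) = 106
40901 - P(-152, sqrt(-12 - 111)) = 40901 - 1*106 = 40901 - 106 = 40795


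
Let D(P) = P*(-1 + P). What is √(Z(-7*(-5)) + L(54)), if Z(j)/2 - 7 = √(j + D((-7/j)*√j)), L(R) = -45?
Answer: √(-775 + 10*√5*√(182 + √35))/5 ≈ 4.3288*I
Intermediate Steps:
Z(j) = 14 + 2*√(j - 7*(-1 - 7/√j)/√j) (Z(j) = 14 + 2*√(j + ((-7/j)*√j)*(-1 + (-7/j)*√j)) = 14 + 2*√(j + (-7/√j)*(-1 - 7/√j)) = 14 + 2*√(j - 7*(-1 - 7/√j)/√j))
√(Z(-7*(-5)) + L(54)) = √((14 + 2*√(-7*(-5) + 7/√(-7*(-5)) + 49/((-7*(-5))))) - 45) = √((14 + 2*√(35 + 7/√35 + 49/35)) - 45) = √((14 + 2*√(35 + 7*(√35/35) + 49*(1/35))) - 45) = √((14 + 2*√(35 + √35/5 + 7/5)) - 45) = √((14 + 2*√(182/5 + √35/5)) - 45) = √(-31 + 2*√(182/5 + √35/5))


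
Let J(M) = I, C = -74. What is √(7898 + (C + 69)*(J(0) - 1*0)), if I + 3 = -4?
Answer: √7933 ≈ 89.067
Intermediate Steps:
I = -7 (I = -3 - 4 = -7)
J(M) = -7
√(7898 + (C + 69)*(J(0) - 1*0)) = √(7898 + (-74 + 69)*(-7 - 1*0)) = √(7898 - 5*(-7 + 0)) = √(7898 - 5*(-7)) = √(7898 + 35) = √7933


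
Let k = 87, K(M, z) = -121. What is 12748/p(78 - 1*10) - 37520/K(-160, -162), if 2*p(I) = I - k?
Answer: -2372136/2299 ≈ -1031.8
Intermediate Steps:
p(I) = -87/2 + I/2 (p(I) = (I - 1*87)/2 = (I - 87)/2 = (-87 + I)/2 = -87/2 + I/2)
12748/p(78 - 1*10) - 37520/K(-160, -162) = 12748/(-87/2 + (78 - 1*10)/2) - 37520/(-121) = 12748/(-87/2 + (78 - 10)/2) - 37520*(-1/121) = 12748/(-87/2 + (½)*68) + 37520/121 = 12748/(-87/2 + 34) + 37520/121 = 12748/(-19/2) + 37520/121 = 12748*(-2/19) + 37520/121 = -25496/19 + 37520/121 = -2372136/2299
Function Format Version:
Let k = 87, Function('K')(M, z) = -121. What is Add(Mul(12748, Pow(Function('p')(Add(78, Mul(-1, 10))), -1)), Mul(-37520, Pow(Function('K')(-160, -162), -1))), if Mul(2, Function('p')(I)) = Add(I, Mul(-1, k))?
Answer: Rational(-2372136, 2299) ≈ -1031.8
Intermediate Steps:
Function('p')(I) = Add(Rational(-87, 2), Mul(Rational(1, 2), I)) (Function('p')(I) = Mul(Rational(1, 2), Add(I, Mul(-1, 87))) = Mul(Rational(1, 2), Add(I, -87)) = Mul(Rational(1, 2), Add(-87, I)) = Add(Rational(-87, 2), Mul(Rational(1, 2), I)))
Add(Mul(12748, Pow(Function('p')(Add(78, Mul(-1, 10))), -1)), Mul(-37520, Pow(Function('K')(-160, -162), -1))) = Add(Mul(12748, Pow(Add(Rational(-87, 2), Mul(Rational(1, 2), Add(78, Mul(-1, 10)))), -1)), Mul(-37520, Pow(-121, -1))) = Add(Mul(12748, Pow(Add(Rational(-87, 2), Mul(Rational(1, 2), Add(78, -10))), -1)), Mul(-37520, Rational(-1, 121))) = Add(Mul(12748, Pow(Add(Rational(-87, 2), Mul(Rational(1, 2), 68)), -1)), Rational(37520, 121)) = Add(Mul(12748, Pow(Add(Rational(-87, 2), 34), -1)), Rational(37520, 121)) = Add(Mul(12748, Pow(Rational(-19, 2), -1)), Rational(37520, 121)) = Add(Mul(12748, Rational(-2, 19)), Rational(37520, 121)) = Add(Rational(-25496, 19), Rational(37520, 121)) = Rational(-2372136, 2299)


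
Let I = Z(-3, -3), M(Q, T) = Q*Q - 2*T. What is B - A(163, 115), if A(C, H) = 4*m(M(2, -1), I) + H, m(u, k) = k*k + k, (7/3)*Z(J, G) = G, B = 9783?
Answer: 473660/49 ≈ 9666.5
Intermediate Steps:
Z(J, G) = 3*G/7
M(Q, T) = Q**2 - 2*T
I = -9/7 (I = (3/7)*(-3) = -9/7 ≈ -1.2857)
m(u, k) = k + k**2 (m(u, k) = k**2 + k = k + k**2)
A(C, H) = 72/49 + H (A(C, H) = 4*(-9*(1 - 9/7)/7) + H = 4*(-9/7*(-2/7)) + H = 4*(18/49) + H = 72/49 + H)
B - A(163, 115) = 9783 - (72/49 + 115) = 9783 - 1*5707/49 = 9783 - 5707/49 = 473660/49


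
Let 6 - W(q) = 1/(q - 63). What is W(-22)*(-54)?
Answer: -27594/85 ≈ -324.64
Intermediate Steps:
W(q) = 6 - 1/(-63 + q) (W(q) = 6 - 1/(q - 63) = 6 - 1/(-63 + q))
W(-22)*(-54) = ((-379 + 6*(-22))/(-63 - 22))*(-54) = ((-379 - 132)/(-85))*(-54) = -1/85*(-511)*(-54) = (511/85)*(-54) = -27594/85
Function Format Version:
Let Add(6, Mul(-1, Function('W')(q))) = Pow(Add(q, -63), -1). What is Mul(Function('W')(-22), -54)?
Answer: Rational(-27594, 85) ≈ -324.64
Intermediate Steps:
Function('W')(q) = Add(6, Mul(-1, Pow(Add(-63, q), -1))) (Function('W')(q) = Add(6, Mul(-1, Pow(Add(q, -63), -1))) = Add(6, Mul(-1, Pow(Add(-63, q), -1))))
Mul(Function('W')(-22), -54) = Mul(Mul(Pow(Add(-63, -22), -1), Add(-379, Mul(6, -22))), -54) = Mul(Mul(Pow(-85, -1), Add(-379, -132)), -54) = Mul(Mul(Rational(-1, 85), -511), -54) = Mul(Rational(511, 85), -54) = Rational(-27594, 85)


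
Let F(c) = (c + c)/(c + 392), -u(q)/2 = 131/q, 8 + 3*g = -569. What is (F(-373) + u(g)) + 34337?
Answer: 376021023/10963 ≈ 34299.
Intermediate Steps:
g = -577/3 (g = -8/3 + (1/3)*(-569) = -8/3 - 569/3 = -577/3 ≈ -192.33)
u(q) = -262/q
F(c) = 2*c/(392 + c) (F(c) = (2*c)/(392 + c) = 2*c/(392 + c))
(F(-373) + u(g)) + 34337 = (2*(-373)/(392 - 373) - 262/(-577/3)) + 34337 = (2*(-373)/19 - 262*(-3/577)) + 34337 = (2*(-373)*(1/19) + 786/577) + 34337 = (-746/19 + 786/577) + 34337 = -415508/10963 + 34337 = 376021023/10963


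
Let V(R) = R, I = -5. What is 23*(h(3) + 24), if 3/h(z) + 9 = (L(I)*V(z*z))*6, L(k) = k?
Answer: 51313/93 ≈ 551.75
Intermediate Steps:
h(z) = 3/(-9 - 30*z²) (h(z) = 3/(-9 - 5*z*z*6) = 3/(-9 - 5*z²*6) = 3/(-9 - 30*z²))
23*(h(3) + 24) = 23*(-1/(3 + 10*3²) + 24) = 23*(-1/(3 + 10*9) + 24) = 23*(-1/(3 + 90) + 24) = 23*(-1/93 + 24) = 23*(2231/93) = 51313/93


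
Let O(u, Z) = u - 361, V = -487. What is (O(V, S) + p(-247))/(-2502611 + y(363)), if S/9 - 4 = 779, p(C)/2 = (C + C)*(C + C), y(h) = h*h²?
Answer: 60903/5666192 ≈ 0.010748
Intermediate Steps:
y(h) = h³
p(C) = 8*C² (p(C) = 2*((C + C)*(C + C)) = 2*((2*C)*(2*C)) = 2*(4*C²) = 8*C²)
S = 7047 (S = 36 + 9*779 = 36 + 7011 = 7047)
O(u, Z) = -361 + u
(O(V, S) + p(-247))/(-2502611 + y(363)) = ((-361 - 487) + 8*(-247)²)/(-2502611 + 363³) = (-848 + 8*61009)/(-2502611 + 47832147) = (-848 + 488072)/45329536 = 487224*(1/45329536) = 60903/5666192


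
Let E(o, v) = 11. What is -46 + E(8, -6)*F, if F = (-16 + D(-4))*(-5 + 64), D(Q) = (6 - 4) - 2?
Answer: -10430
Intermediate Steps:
D(Q) = 0 (D(Q) = 2 - 2 = 0)
F = -944 (F = (-16 + 0)*(-5 + 64) = -16*59 = -944)
-46 + E(8, -6)*F = -46 + 11*(-944) = -46 - 10384 = -10430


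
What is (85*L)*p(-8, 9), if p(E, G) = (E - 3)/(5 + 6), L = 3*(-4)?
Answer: 1020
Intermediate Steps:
L = -12
p(E, G) = -3/11 + E/11 (p(E, G) = (-3 + E)/11 = (-3 + E)*(1/11) = -3/11 + E/11)
(85*L)*p(-8, 9) = (85*(-12))*(-3/11 + (1/11)*(-8)) = -1020*(-3/11 - 8/11) = -1020*(-1) = 1020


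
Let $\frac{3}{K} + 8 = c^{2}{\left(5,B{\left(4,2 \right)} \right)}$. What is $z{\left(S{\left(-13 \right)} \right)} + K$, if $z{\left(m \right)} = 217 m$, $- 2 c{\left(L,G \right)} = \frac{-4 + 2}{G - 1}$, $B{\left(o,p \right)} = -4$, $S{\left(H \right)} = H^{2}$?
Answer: $\frac{7297852}{199} \approx 36673.0$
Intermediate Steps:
$c{\left(L,G \right)} = \frac{1}{-1 + G}$ ($c{\left(L,G \right)} = - \frac{\left(-4 + 2\right) \frac{1}{G - 1}}{2} = - \frac{\left(-2\right) \frac{1}{-1 + G}}{2} = \frac{1}{-1 + G}$)
$K = - \frac{75}{199}$ ($K = \frac{3}{-8 + \left(\frac{1}{-1 - 4}\right)^{2}} = \frac{3}{-8 + \left(\frac{1}{-5}\right)^{2}} = \frac{3}{-8 + \left(- \frac{1}{5}\right)^{2}} = \frac{3}{-8 + \frac{1}{25}} = \frac{3}{- \frac{199}{25}} = 3 \left(- \frac{25}{199}\right) = - \frac{75}{199} \approx -0.37688$)
$z{\left(S{\left(-13 \right)} \right)} + K = 217 \left(-13\right)^{2} - \frac{75}{199} = 217 \cdot 169 - \frac{75}{199} = 36673 - \frac{75}{199} = \frac{7297852}{199}$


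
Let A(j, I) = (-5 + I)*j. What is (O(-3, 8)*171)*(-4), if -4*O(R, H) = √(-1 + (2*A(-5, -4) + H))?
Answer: 171*√97 ≈ 1684.2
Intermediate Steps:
A(j, I) = j*(-5 + I)
O(R, H) = -√(89 + H)/4 (O(R, H) = -√(-1 + (2*(-5*(-5 - 4)) + H))/4 = -√(-1 + (2*(-5*(-9)) + H))/4 = -√(-1 + (2*45 + H))/4 = -√(-1 + (90 + H))/4 = -√(89 + H)/4)
(O(-3, 8)*171)*(-4) = (-√(89 + 8)/4*171)*(-4) = (-√97/4*171)*(-4) = -171*√97/4*(-4) = 171*√97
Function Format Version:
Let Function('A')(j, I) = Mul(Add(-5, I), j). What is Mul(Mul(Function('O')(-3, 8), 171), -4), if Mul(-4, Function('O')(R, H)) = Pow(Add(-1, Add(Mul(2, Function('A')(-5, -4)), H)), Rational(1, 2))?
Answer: Mul(171, Pow(97, Rational(1, 2))) ≈ 1684.2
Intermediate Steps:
Function('A')(j, I) = Mul(j, Add(-5, I))
Function('O')(R, H) = Mul(Rational(-1, 4), Pow(Add(89, H), Rational(1, 2))) (Function('O')(R, H) = Mul(Rational(-1, 4), Pow(Add(-1, Add(Mul(2, Mul(-5, Add(-5, -4))), H)), Rational(1, 2))) = Mul(Rational(-1, 4), Pow(Add(-1, Add(Mul(2, Mul(-5, -9)), H)), Rational(1, 2))) = Mul(Rational(-1, 4), Pow(Add(-1, Add(Mul(2, 45), H)), Rational(1, 2))) = Mul(Rational(-1, 4), Pow(Add(-1, Add(90, H)), Rational(1, 2))) = Mul(Rational(-1, 4), Pow(Add(89, H), Rational(1, 2))))
Mul(Mul(Function('O')(-3, 8), 171), -4) = Mul(Mul(Mul(Rational(-1, 4), Pow(Add(89, 8), Rational(1, 2))), 171), -4) = Mul(Mul(Mul(Rational(-1, 4), Pow(97, Rational(1, 2))), 171), -4) = Mul(Mul(Rational(-171, 4), Pow(97, Rational(1, 2))), -4) = Mul(171, Pow(97, Rational(1, 2)))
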